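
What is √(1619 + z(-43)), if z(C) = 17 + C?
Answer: 3*√177 ≈ 39.912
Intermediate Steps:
√(1619 + z(-43)) = √(1619 + (17 - 43)) = √(1619 - 26) = √1593 = 3*√177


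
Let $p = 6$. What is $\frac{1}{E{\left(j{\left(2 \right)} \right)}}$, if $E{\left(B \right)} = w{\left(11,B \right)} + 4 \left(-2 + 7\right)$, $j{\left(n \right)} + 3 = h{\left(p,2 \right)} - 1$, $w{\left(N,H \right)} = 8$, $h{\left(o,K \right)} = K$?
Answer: $\frac{1}{28} \approx 0.035714$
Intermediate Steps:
$j{\left(n \right)} = -2$ ($j{\left(n \right)} = -3 + \left(2 - 1\right) = -3 + 1 = -2$)
$E{\left(B \right)} = 28$ ($E{\left(B \right)} = 8 + 4 \left(-2 + 7\right) = 8 + 4 \cdot 5 = 8 + 20 = 28$)
$\frac{1}{E{\left(j{\left(2 \right)} \right)}} = \frac{1}{28}$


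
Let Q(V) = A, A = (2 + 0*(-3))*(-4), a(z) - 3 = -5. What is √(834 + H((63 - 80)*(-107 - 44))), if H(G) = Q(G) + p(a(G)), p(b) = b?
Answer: 2*√206 ≈ 28.705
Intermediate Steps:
a(z) = -2 (a(z) = 3 - 5 = -2)
A = -8 (A = (2 + 0)*(-4) = 2*(-4) = -8)
Q(V) = -8
H(G) = -10 (H(G) = -8 - 2 = -10)
√(834 + H((63 - 80)*(-107 - 44))) = √(834 - 10) = √824 = 2*√206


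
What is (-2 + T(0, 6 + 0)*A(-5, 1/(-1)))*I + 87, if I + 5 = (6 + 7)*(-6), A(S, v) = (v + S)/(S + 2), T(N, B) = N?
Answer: 253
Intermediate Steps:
A(S, v) = (S + v)/(2 + S)
I = -83 (I = -5 + (6 + 7)*(-6) = -5 + 13*(-6) = -5 - 78 = -83)
(-2 + T(0, 6 + 0)*A(-5, 1/(-1)))*I + 87 = (-2 + 0*((-5 + 1/(-1))/(2 - 5)))*(-83) + 87 = (-2 + 0*((-5 - 1)/(-3)))*(-83) + 87 = (-2 + 0*(-1/3*(-6)))*(-83) + 87 = (-2 + 0*2)*(-83) + 87 = (-2 + 0)*(-83) + 87 = -2*(-83) + 87 = 166 + 87 = 253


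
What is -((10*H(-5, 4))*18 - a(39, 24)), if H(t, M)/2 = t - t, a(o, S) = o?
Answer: 39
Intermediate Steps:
H(t, M) = 0 (H(t, M) = 2*(t - t) = 2*0 = 0)
-((10*H(-5, 4))*18 - a(39, 24)) = -((10*0)*18 - 1*39) = -(0*18 - 39) = -(0 - 39) = -1*(-39) = 39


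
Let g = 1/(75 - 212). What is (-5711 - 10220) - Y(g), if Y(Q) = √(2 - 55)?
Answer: -15931 - I*√53 ≈ -15931.0 - 7.2801*I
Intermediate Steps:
g = -1/137 (g = 1/(-137) = -1/137 ≈ -0.0072993)
Y(Q) = I*√53 (Y(Q) = √(-53) = I*√53)
(-5711 - 10220) - Y(g) = (-5711 - 10220) - I*√53 = -15931 - I*√53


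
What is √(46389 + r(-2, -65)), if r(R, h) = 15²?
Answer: √46614 ≈ 215.90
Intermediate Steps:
r(R, h) = 225
√(46389 + r(-2, -65)) = √(46389 + 225) = √46614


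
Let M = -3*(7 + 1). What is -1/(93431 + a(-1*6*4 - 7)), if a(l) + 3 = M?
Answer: -1/93404 ≈ -1.0706e-5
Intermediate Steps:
M = -24 (M = -3*8 = -24)
a(l) = -27 (a(l) = -3 - 24 = -27)
-1/(93431 + a(-1*6*4 - 7)) = -1/(93431 - 27) = -1/93404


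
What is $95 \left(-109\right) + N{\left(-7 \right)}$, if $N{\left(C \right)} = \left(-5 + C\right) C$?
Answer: $-10271$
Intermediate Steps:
$N{\left(C \right)} = C \left(-5 + C\right)$
$95 \left(-109\right) + N{\left(-7 \right)} = 95 \left(-109\right) - 7 \left(-5 - 7\right) = -10355 - -84 = -10355 + 84 = -10271$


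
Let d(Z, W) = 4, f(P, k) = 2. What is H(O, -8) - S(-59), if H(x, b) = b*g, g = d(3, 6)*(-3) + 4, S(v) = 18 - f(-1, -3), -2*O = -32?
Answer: 48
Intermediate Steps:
O = 16 (O = -½*(-32) = 16)
S(v) = 16 (S(v) = 18 - 1*2 = 18 - 2 = 16)
g = -8 (g = 4*(-3) + 4 = -12 + 4 = -8)
H(x, b) = -8*b (H(x, b) = b*(-8) = -8*b)
H(O, -8) - S(-59) = -8*(-8) - 1*16 = 64 - 16 = 48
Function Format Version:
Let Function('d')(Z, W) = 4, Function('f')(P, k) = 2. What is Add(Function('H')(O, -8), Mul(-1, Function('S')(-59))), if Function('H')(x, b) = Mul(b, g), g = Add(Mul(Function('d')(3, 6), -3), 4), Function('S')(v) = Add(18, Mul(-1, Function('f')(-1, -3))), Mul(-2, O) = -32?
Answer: 48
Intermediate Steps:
O = 16 (O = Mul(Rational(-1, 2), -32) = 16)
Function('S')(v) = 16 (Function('S')(v) = Add(18, Mul(-1, 2)) = Add(18, -2) = 16)
g = -8 (g = Add(Mul(4, -3), 4) = Add(-12, 4) = -8)
Function('H')(x, b) = Mul(-8, b) (Function('H')(x, b) = Mul(b, -8) = Mul(-8, b))
Add(Function('H')(O, -8), Mul(-1, Function('S')(-59))) = Add(Mul(-8, -8), Mul(-1, 16)) = Add(64, -16) = 48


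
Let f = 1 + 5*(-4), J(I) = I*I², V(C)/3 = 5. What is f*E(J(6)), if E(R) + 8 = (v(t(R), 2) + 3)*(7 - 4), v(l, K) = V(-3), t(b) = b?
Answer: -874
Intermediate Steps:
V(C) = 15 (V(C) = 3*5 = 15)
v(l, K) = 15
J(I) = I³
E(R) = 46 (E(R) = -8 + (15 + 3)*(7 - 4) = -8 + 18*3 = -8 + 54 = 46)
f = -19 (f = 1 - 20 = -19)
f*E(J(6)) = -19*46 = -874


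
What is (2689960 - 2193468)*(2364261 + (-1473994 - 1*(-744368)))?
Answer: 811583200420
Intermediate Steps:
(2689960 - 2193468)*(2364261 + (-1473994 - 1*(-744368))) = 496492*(2364261 + (-1473994 + 744368)) = 496492*(2364261 - 729626) = 496492*1634635 = 811583200420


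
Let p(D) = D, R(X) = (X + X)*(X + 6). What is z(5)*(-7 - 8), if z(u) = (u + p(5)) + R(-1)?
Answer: 0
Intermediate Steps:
R(X) = 2*X*(6 + X) (R(X) = (2*X)*(6 + X) = 2*X*(6 + X))
z(u) = -5 + u (z(u) = (u + 5) + 2*(-1)*(6 - 1) = (5 + u) + 2*(-1)*5 = (5 + u) - 10 = -5 + u)
z(5)*(-7 - 8) = (-5 + 5)*(-7 - 8) = 0*(-15) = 0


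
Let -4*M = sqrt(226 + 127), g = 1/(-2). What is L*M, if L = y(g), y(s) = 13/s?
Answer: 13*sqrt(353)/2 ≈ 122.12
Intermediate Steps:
g = -1/2 ≈ -0.50000
M = -sqrt(353)/4 (M = -sqrt(226 + 127)/4 = -sqrt(353)/4 ≈ -4.6971)
L = -26 (L = 13/(-1/2) = 13*(-2) = -26)
L*M = -(-13)*sqrt(353)/2 = 13*sqrt(353)/2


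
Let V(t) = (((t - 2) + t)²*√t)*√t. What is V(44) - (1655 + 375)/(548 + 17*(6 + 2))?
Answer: 111293993/342 ≈ 3.2542e+5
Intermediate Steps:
V(t) = t*(-2 + 2*t)² (V(t) = (((-2 + t) + t)²*√t)*√t = ((-2 + 2*t)²*√t)*√t = (√t*(-2 + 2*t)²)*√t = t*(-2 + 2*t)²)
V(44) - (1655 + 375)/(548 + 17*(6 + 2)) = 4*44*(-1 + 44)² - (1655 + 375)/(548 + 17*(6 + 2)) = 4*44*43² - 2030/(548 + 17*8) = 4*44*1849 - 2030/(548 + 136) = 325424 - 2030/684 = 325424 - 1*1015/342 = 325424 - 1015/342 = 111293993/342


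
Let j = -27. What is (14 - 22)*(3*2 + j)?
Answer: 168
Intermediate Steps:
(14 - 22)*(3*2 + j) = (14 - 22)*(3*2 - 27) = -8*(6 - 27) = -8*(-21) = 168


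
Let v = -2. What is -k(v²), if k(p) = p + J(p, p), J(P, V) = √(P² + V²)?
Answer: -4 - 4*√2 ≈ -9.6569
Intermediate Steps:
k(p) = p + √2*√(p²) (k(p) = p + √(p² + p²) = p + √(2*p²) = p + √2*√(p²))
-k(v²) = -((-2)² + √2*√(((-2)²)²)) = -(4 + √2*√(4²)) = -(4 + √2*√16) = -(4 + √2*4) = -(4 + 4*√2) = -4 - 4*√2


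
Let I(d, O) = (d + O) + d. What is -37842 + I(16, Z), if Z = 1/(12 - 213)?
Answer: -7599811/201 ≈ -37810.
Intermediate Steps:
Z = -1/201 (Z = 1/(-201) = -1/201 ≈ -0.0049751)
I(d, O) = O + 2*d (I(d, O) = (O + d) + d = O + 2*d)
-37842 + I(16, Z) = -37842 + (-1/201 + 2*16) = -37842 + (-1/201 + 32) = -37842 + 6431/201 = -7599811/201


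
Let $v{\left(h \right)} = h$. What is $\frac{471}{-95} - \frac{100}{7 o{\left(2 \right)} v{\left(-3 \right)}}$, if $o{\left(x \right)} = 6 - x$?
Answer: $- \frac{7516}{1995} \approx -3.7674$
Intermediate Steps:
$\frac{471}{-95} - \frac{100}{7 o{\left(2 \right)} v{\left(-3 \right)}} = \frac{471}{-95} - \frac{100}{7 \left(6 - 2\right) \left(-3\right)} = 471 \left(- \frac{1}{95}\right) - \frac{100}{7 \left(6 - 2\right) \left(-3\right)} = - \frac{471}{95} - \frac{100}{7 \cdot 4 \left(-3\right)} = - \frac{471}{95} - \frac{100}{28 \left(-3\right)} = - \frac{471}{95} - \frac{100}{-84} = - \frac{471}{95} - - \frac{25}{21} = - \frac{471}{95} + \frac{25}{21} = - \frac{7516}{1995}$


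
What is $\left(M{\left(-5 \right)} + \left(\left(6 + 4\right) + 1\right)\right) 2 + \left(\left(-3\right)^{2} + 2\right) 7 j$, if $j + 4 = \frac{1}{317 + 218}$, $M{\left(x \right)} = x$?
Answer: $- \frac{158283}{535} \approx -295.86$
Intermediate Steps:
$j = - \frac{2139}{535}$ ($j = -4 + \frac{1}{317 + 218} = -4 + \frac{1}{535} = - \frac{2139}{535} \approx -3.9981$)
$\left(M{\left(-5 \right)} + \left(\left(6 + 4\right) + 1\right)\right) 2 + \left(\left(-3\right)^{2} + 2\right) 7 j = \left(-5 + \left(\left(6 + 4\right) + 1\right)\right) 2 + \left(\left(-3\right)^{2} + 2\right) 7 \left(- \frac{2139}{535}\right) = \left(-5 + \left(10 + 1\right)\right) 2 + \left(9 + 2\right) 7 \left(- \frac{2139}{535}\right) = \left(-5 + 11\right) 2 + 11 \cdot 7 \left(- \frac{2139}{535}\right) = 6 \cdot 2 + 77 \left(- \frac{2139}{535}\right) = 12 - \frac{164703}{535} = - \frac{158283}{535}$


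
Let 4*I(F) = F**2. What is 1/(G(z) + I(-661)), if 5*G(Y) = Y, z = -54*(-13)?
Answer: 20/2187413 ≈ 9.1432e-6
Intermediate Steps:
I(F) = F**2/4
z = 702
G(Y) = Y/5
1/(G(z) + I(-661)) = 1/((1/5)*702 + (1/4)*(-661)**2) = 1/(702/5 + (1/4)*436921) = 1/(702/5 + 436921/4) = 1/(2187413/20) = 20/2187413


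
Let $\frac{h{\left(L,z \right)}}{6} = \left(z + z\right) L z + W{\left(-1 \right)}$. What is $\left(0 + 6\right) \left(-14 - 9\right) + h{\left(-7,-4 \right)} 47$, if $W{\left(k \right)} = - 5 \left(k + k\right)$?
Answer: $-60486$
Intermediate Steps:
$W{\left(k \right)} = - 10 k$ ($W{\left(k \right)} = - 5 \cdot 2 k = - 10 k$)
$h{\left(L,z \right)} = 60 + 12 L z^{2}$ ($h{\left(L,z \right)} = 6 \left(\left(z + z\right) L z - -10\right) = 6 \left(2 z L z + 10\right) = 6 \left(2 L z z + 10\right) = 6 \left(2 L z^{2} + 10\right) = 6 \left(10 + 2 L z^{2}\right) = 60 + 12 L z^{2}$)
$\left(0 + 6\right) \left(-14 - 9\right) + h{\left(-7,-4 \right)} 47 = \left(0 + 6\right) \left(-14 - 9\right) + \left(60 + 12 \left(-7\right) \left(-4\right)^{2}\right) 47 = 6 \left(-23\right) + \left(60 + 12 \left(-7\right) 16\right) 47 = -138 + \left(60 - 1344\right) 47 = -138 - 60348 = -60486$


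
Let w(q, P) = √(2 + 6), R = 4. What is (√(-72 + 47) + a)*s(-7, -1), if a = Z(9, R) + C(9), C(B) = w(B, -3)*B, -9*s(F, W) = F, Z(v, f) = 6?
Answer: 14/3 + 14*√2 + 35*I/9 ≈ 24.466 + 3.8889*I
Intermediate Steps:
s(F, W) = -F/9
w(q, P) = 2*√2 (w(q, P) = √8 = 2*√2)
C(B) = 2*B*√2 (C(B) = (2*√2)*B = 2*B*√2)
a = 6 + 18*√2 (a = 6 + 2*9*√2 = 6 + 18*√2 ≈ 31.456)
(√(-72 + 47) + a)*s(-7, -1) = (√(-72 + 47) + (6 + 18*√2))*(-⅑*(-7)) = (√(-25) + (6 + 18*√2))*(7/9) = (5*I + (6 + 18*√2))*(7/9) = (6 + 5*I + 18*√2)*(7/9) = 14/3 + 14*√2 + 35*I/9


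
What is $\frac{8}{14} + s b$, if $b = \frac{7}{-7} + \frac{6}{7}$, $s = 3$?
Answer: $\frac{1}{7} \approx 0.14286$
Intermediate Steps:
$b = - \frac{1}{7}$ ($b = 7 \left(- \frac{1}{7}\right) + 6 \cdot \frac{1}{7} = -1 + \frac{6}{7} = - \frac{1}{7} \approx -0.14286$)
$\frac{8}{14} + s b = \frac{8}{14} + 3 \left(- \frac{1}{7}\right) = 8 \cdot \frac{1}{14} - \frac{3}{7} = \frac{4}{7} - \frac{3}{7} = \frac{1}{7}$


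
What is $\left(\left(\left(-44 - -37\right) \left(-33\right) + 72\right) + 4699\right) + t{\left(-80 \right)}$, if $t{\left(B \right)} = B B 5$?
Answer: $37002$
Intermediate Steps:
$t{\left(B \right)} = 5 B^{2}$ ($t{\left(B \right)} = B^{2} \cdot 5 = 5 B^{2}$)
$\left(\left(\left(-44 - -37\right) \left(-33\right) + 72\right) + 4699\right) + t{\left(-80 \right)} = \left(\left(\left(-44 - -37\right) \left(-33\right) + 72\right) + 4699\right) + 5 \left(-80\right)^{2} = \left(\left(\left(-44 + 37\right) \left(-33\right) + 72\right) + 4699\right) + 5 \cdot 6400 = \left(\left(\left(-7\right) \left(-33\right) + 72\right) + 4699\right) + 32000 = \left(\left(231 + 72\right) + 4699\right) + 32000 = \left(303 + 4699\right) + 32000 = 5002 + 32000 = 37002$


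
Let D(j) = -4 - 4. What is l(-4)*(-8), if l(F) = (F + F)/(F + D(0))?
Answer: -16/3 ≈ -5.3333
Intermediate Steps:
D(j) = -8
l(F) = 2*F/(-8 + F) (l(F) = (F + F)/(F - 8) = (2*F)/(-8 + F) = 2*F/(-8 + F))
l(-4)*(-8) = (2*(-4)/(-8 - 4))*(-8) = (2*(-4)/(-12))*(-8) = (2*(-4)*(-1/12))*(-8) = (2/3)*(-8) = -16/3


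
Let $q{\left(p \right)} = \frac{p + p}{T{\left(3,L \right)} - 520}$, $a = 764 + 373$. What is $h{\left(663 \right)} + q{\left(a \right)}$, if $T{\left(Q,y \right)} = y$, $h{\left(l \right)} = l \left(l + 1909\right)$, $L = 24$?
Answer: $\frac{422897391}{248} \approx 1.7052 \cdot 10^{6}$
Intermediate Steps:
$h{\left(l \right)} = l \left(1909 + l\right)$
$a = 1137$
$q{\left(p \right)} = - \frac{p}{248}$ ($q{\left(p \right)} = \frac{p + p}{24 - 520} = \frac{2 p}{-496} = 2 p \left(- \frac{1}{496}\right) = - \frac{p}{248}$)
$h{\left(663 \right)} + q{\left(a \right)} = 663 \left(1909 + 663\right) - \frac{1137}{248} = 663 \cdot 2572 - \frac{1137}{248} = 1705236 - \frac{1137}{248} = \frac{422897391}{248}$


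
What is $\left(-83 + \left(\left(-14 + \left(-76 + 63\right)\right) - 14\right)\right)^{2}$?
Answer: $15376$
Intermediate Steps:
$\left(-83 + \left(\left(-14 + \left(-76 + 63\right)\right) - 14\right)\right)^{2} = \left(-83 - 41\right)^{2} = \left(-124\right)^{2} = 15376$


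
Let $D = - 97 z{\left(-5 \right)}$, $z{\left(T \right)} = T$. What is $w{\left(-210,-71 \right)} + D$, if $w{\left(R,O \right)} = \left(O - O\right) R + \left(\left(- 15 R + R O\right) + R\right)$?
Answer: $18335$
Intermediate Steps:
$w{\left(R,O \right)} = - 14 R + O R$ ($w{\left(R,O \right)} = 0 R + \left(\left(- 15 R + O R\right) + R\right) = 0 + \left(- 14 R + O R\right) = - 14 R + O R$)
$D = 485$ ($D = \left(-97\right) \left(-5\right) = 485$)
$w{\left(-210,-71 \right)} + D = - 210 \left(-14 - 71\right) + 485 = \left(-210\right) \left(-85\right) + 485 = 17850 + 485 = 18335$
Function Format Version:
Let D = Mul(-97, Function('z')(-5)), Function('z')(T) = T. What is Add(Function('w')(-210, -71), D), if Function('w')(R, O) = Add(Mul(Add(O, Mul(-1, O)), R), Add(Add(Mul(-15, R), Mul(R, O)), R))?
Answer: 18335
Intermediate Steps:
Function('w')(R, O) = Add(Mul(-14, R), Mul(O, R)) (Function('w')(R, O) = Add(Mul(0, R), Add(Add(Mul(-15, R), Mul(O, R)), R)) = Add(0, Add(Mul(-14, R), Mul(O, R))) = Add(Mul(-14, R), Mul(O, R)))
D = 485 (D = Mul(-97, -5) = 485)
Add(Function('w')(-210, -71), D) = Add(Mul(-210, Add(-14, -71)), 485) = Add(Mul(-210, -85), 485) = Add(17850, 485) = 18335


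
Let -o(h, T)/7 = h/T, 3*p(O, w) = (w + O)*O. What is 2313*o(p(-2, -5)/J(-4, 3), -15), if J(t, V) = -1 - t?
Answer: 25186/15 ≈ 1679.1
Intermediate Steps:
p(O, w) = O*(O + w)/3 (p(O, w) = ((w + O)*O)/3 = ((O + w)*O)/3 = (O*(O + w))/3 = O*(O + w)/3)
o(h, T) = -7*h/T
2313*o(p(-2, -5)/J(-4, 3), -15) = 2313*(-7*((⅓)*(-2)*(-2 - 5))/(-1 - 1*(-4))/(-15)) = 2313*(-7*((⅓)*(-2)*(-7))/(-1 + 4)*(-1/15)) = 2313*(-7*(14/3)/3*(-1/15)) = 2313*(-7*(14/3)*(⅓)*(-1/15)) = 2313*(-7*14/9*(-1/15)) = 2313*(98/135) = 25186/15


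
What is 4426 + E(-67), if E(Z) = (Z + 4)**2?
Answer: 8395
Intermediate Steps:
E(Z) = (4 + Z)**2
4426 + E(-67) = 4426 + (4 - 67)**2 = 4426 + (-63)**2 = 4426 + 3969 = 8395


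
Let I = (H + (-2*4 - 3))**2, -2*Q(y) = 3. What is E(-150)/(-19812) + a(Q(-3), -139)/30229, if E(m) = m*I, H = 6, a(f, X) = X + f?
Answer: 9214597/49908079 ≈ 0.18463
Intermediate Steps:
Q(y) = -3/2 (Q(y) = -1/2*3 = -3/2)
I = 25 (I = (6 + (-2*4 - 3))**2 = (6 + (-8 - 3))**2 = (6 - 11)**2 = (-5)**2 = 25)
E(m) = 25*m (E(m) = m*25 = 25*m)
E(-150)/(-19812) + a(Q(-3), -139)/30229 = (25*(-150))/(-19812) + (-139 - 3/2)/30229 = -3750*(-1/19812) - 281/2*1/30229 = 625/3302 - 281/60458 = 9214597/49908079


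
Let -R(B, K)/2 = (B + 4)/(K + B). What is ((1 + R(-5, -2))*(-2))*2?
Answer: -20/7 ≈ -2.8571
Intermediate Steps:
R(B, K) = -2*(4 + B)/(B + K) (R(B, K) = -2*(B + 4)/(K + B) = -2*(4 + B)/(B + K))
((1 + R(-5, -2))*(-2))*2 = ((1 + 2*(-4 - 1*(-5))/(-5 - 2))*(-2))*2 = ((1 + 2*(-4 + 5)/(-7))*(-2))*2 = ((1 + 2*(-⅐)*1)*(-2))*2 = ((1 - 2/7)*(-2))*2 = ((5/7)*(-2))*2 = -10/7*2 = -20/7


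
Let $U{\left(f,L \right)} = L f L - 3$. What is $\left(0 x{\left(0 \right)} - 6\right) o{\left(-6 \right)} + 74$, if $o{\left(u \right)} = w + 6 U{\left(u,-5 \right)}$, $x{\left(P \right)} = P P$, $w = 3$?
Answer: $5564$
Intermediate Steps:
$U{\left(f,L \right)} = -3 + f L^{2}$ ($U{\left(f,L \right)} = f L^{2} - 3 = -3 + f L^{2}$)
$x{\left(P \right)} = P^{2}$
$o{\left(u \right)} = -15 + 150 u$ ($o{\left(u \right)} = 3 + 6 \left(-3 + u \left(-5\right)^{2}\right) = 3 + 6 \left(-3 + u 25\right) = 3 + 6 \left(-3 + 25 u\right) = 3 + \left(-18 + 150 u\right) = -15 + 150 u$)
$\left(0 x{\left(0 \right)} - 6\right) o{\left(-6 \right)} + 74 = \left(0 \cdot 0^{2} - 6\right) \left(-15 + 150 \left(-6\right)\right) + 74 = \left(0 \cdot 0 - 6\right) \left(-15 - 900\right) + 74 = \left(0 - 6\right) \left(-915\right) + 74 = \left(-6\right) \left(-915\right) + 74 = 5490 + 74 = 5564$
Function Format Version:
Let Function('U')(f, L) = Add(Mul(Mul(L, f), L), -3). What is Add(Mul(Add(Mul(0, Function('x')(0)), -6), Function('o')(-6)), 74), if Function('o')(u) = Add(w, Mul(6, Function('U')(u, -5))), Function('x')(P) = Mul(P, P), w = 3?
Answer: 5564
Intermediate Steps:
Function('U')(f, L) = Add(-3, Mul(f, Pow(L, 2))) (Function('U')(f, L) = Add(Mul(f, Pow(L, 2)), -3) = Add(-3, Mul(f, Pow(L, 2))))
Function('x')(P) = Pow(P, 2)
Function('o')(u) = Add(-15, Mul(150, u)) (Function('o')(u) = Add(3, Mul(6, Add(-3, Mul(u, Pow(-5, 2))))) = Add(3, Mul(6, Add(-3, Mul(u, 25)))) = Add(3, Mul(6, Add(-3, Mul(25, u)))) = Add(3, Add(-18, Mul(150, u))) = Add(-15, Mul(150, u)))
Add(Mul(Add(Mul(0, Function('x')(0)), -6), Function('o')(-6)), 74) = Add(Mul(Add(Mul(0, Pow(0, 2)), -6), Add(-15, Mul(150, -6))), 74) = Add(Mul(Add(Mul(0, 0), -6), Add(-15, -900)), 74) = Add(Mul(Add(0, -6), -915), 74) = Add(Mul(-6, -915), 74) = Add(5490, 74) = 5564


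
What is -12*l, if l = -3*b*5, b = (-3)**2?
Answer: 1620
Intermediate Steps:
b = 9
l = -135 (l = -3*9*5 = -27*5 = -135)
-12*l = -12*(-135) = 1620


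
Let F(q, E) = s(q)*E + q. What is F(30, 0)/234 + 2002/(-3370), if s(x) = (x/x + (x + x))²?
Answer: -30614/65715 ≈ -0.46586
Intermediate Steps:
s(x) = (1 + 2*x)²
F(q, E) = q + E*(1 + 2*q)² (F(q, E) = (1 + 2*q)²*E + q = E*(1 + 2*q)² + q = q + E*(1 + 2*q)²)
F(30, 0)/234 + 2002/(-3370) = (30 + 0*(1 + 2*30)²)/234 + 2002/(-3370) = (30 + 0*(1 + 60)²)*(1/234) + 2002*(-1/3370) = (30 + 0*61²)*(1/234) - 1001/1685 = (30 + 0*3721)*(1/234) - 1001/1685 = (30 + 0)*(1/234) - 1001/1685 = 30*(1/234) - 1001/1685 = 5/39 - 1001/1685 = -30614/65715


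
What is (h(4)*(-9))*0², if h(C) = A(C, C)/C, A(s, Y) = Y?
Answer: 0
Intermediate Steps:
h(C) = 1 (h(C) = C/C = 1)
(h(4)*(-9))*0² = (1*(-9))*0² = -9*0 = 0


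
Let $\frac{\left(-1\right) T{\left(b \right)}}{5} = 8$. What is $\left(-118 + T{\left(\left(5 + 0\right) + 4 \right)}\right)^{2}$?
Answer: $24964$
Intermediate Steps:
$T{\left(b \right)} = -40$ ($T{\left(b \right)} = \left(-5\right) 8 = -40$)
$\left(-118 + T{\left(\left(5 + 0\right) + 4 \right)}\right)^{2} = \left(-118 - 40\right)^{2} = \left(-158\right)^{2} = 24964$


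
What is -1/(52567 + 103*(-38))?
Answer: -1/48653 ≈ -2.0554e-5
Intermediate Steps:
-1/(52567 + 103*(-38)) = -1/(52567 - 3914) = -1/48653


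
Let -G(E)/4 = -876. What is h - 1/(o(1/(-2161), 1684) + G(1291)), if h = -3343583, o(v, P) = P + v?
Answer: -37485801751822/11211267 ≈ -3.3436e+6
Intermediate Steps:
G(E) = 3504 (G(E) = -4*(-876) = 3504)
h - 1/(o(1/(-2161), 1684) + G(1291)) = -3343583 - 1/((1684 + 1/(-2161)) + 3504) = -3343583 - 1/((1684 - 1/2161) + 3504) = -3343583 - 1/(3639123/2161 + 3504) = -3343583 - 1/11211267/2161 = -3343583 - 1*2161/11211267 = -3343583 - 2161/11211267 = -37485801751822/11211267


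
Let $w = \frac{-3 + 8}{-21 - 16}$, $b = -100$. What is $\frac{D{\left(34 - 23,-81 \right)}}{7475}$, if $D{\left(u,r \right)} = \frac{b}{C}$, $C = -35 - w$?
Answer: $\frac{74}{192855} \approx 0.00038371$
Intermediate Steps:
$w = - \frac{5}{37}$ ($w = \frac{5}{-37} = 5 \left(- \frac{1}{37}\right) = - \frac{5}{37} \approx -0.13514$)
$C = - \frac{1290}{37}$ ($C = -35 - - \frac{5}{37} = -35 + \frac{5}{37} = - \frac{1290}{37} \approx -34.865$)
$D{\left(u,r \right)} = \frac{370}{129}$ ($D{\left(u,r \right)} = - \frac{100}{- \frac{1290}{37}} = \left(-100\right) \left(- \frac{37}{1290}\right) = \frac{370}{129}$)
$\frac{D{\left(34 - 23,-81 \right)}}{7475} = \frac{370}{129 \cdot 7475} = \frac{370}{129} \cdot \frac{1}{7475} = \frac{74}{192855}$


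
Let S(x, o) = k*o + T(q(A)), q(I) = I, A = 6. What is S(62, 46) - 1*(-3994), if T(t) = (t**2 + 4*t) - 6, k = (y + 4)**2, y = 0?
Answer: 4784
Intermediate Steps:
k = 16 (k = (0 + 4)**2 = 4**2 = 16)
T(t) = -6 + t**2 + 4*t
S(x, o) = 54 + 16*o (S(x, o) = 16*o + (-6 + 6**2 + 4*6) = 16*o + (-6 + 36 + 24) = 16*o + 54 = 54 + 16*o)
S(62, 46) - 1*(-3994) = (54 + 16*46) - 1*(-3994) = (54 + 736) + 3994 = 790 + 3994 = 4784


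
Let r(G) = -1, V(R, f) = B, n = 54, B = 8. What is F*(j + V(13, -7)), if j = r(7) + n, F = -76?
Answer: -4636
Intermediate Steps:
V(R, f) = 8
j = 53 (j = -1 + 54 = 53)
F*(j + V(13, -7)) = -76*(53 + 8) = -76*61 = -4636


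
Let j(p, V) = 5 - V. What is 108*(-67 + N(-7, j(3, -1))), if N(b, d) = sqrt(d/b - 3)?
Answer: -7236 + 324*I*sqrt(21)/7 ≈ -7236.0 + 212.11*I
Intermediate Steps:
N(b, d) = sqrt(-3 + d/b)
108*(-67 + N(-7, j(3, -1))) = 108*(-67 + sqrt(-3 + (5 - 1*(-1))/(-7))) = 108*(-67 + sqrt(-3 + (5 + 1)*(-1/7))) = 108*(-67 + sqrt(-3 + 6*(-1/7))) = 108*(-67 + sqrt(-3 - 6/7)) = 108*(-67 + sqrt(-27/7)) = 108*(-67 + 3*I*sqrt(21)/7) = -7236 + 324*I*sqrt(21)/7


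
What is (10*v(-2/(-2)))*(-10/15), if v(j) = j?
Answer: -20/3 ≈ -6.6667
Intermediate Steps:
(10*v(-2/(-2)))*(-10/15) = (10*(-2/(-2)))*(-10/15) = (10*(-2*(-½)))*(-10*1/15) = (10*1)*(-⅔) = 10*(-⅔) = -20/3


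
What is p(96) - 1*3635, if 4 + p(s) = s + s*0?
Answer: -3543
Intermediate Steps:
p(s) = -4 + s (p(s) = -4 + (s + s*0) = -4 + (s + 0) = -4 + s)
p(96) - 1*3635 = (-4 + 96) - 1*3635 = 92 - 3635 = -3543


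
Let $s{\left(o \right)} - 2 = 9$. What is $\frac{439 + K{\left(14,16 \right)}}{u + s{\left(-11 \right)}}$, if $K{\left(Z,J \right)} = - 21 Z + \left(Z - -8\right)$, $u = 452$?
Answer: $\frac{167}{463} \approx 0.36069$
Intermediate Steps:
$K{\left(Z,J \right)} = 8 - 20 Z$ ($K{\left(Z,J \right)} = - 21 Z + \left(Z + 8\right) = - 21 Z + \left(8 + Z\right) = 8 - 20 Z$)
$s{\left(o \right)} = 11$ ($s{\left(o \right)} = 2 + 9 = 11$)
$\frac{439 + K{\left(14,16 \right)}}{u + s{\left(-11 \right)}} = \frac{439 + \left(8 - 280\right)}{452 + 11} = \frac{439 + \left(8 - 280\right)}{463} = \left(439 - 272\right) \frac{1}{463} = 167 \cdot \frac{1}{463} = \frac{167}{463}$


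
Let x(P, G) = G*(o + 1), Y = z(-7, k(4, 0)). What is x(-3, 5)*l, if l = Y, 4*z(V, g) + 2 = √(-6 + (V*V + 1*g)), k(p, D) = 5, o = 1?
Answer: -5 + 10*√3 ≈ 12.321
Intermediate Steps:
z(V, g) = -½ + √(-6 + g + V²)/4 (z(V, g) = -½ + √(-6 + (V*V + 1*g))/4 = -½ + √(-6 + (V² + g))/4 = -½ + √(-6 + (g + V²))/4 = -½ + √(-6 + g + V²)/4)
Y = -½ + √3 (Y = -½ + √(-6 + 5 + (-7)²)/4 = -½ + √(-6 + 5 + 49)/4 = -½ + √48/4 = -½ + (4*√3)/4 = -½ + √3 ≈ 1.2320)
x(P, G) = 2*G (x(P, G) = G*(1 + 1) = G*2 = 2*G)
l = -½ + √3 ≈ 1.2320
x(-3, 5)*l = (2*5)*(-½ + √3) = 10*(-½ + √3) = -5 + 10*√3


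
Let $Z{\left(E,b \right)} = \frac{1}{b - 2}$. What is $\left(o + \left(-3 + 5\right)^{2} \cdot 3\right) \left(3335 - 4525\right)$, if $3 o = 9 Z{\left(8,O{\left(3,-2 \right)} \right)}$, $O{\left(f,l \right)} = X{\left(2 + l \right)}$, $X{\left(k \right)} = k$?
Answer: $-12495$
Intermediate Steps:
$O{\left(f,l \right)} = 2 + l$
$Z{\left(E,b \right)} = \frac{1}{-2 + b}$ ($Z{\left(E,b \right)} = \frac{1}{b - 2} = \frac{1}{-2 + b}$)
$o = - \frac{3}{2}$ ($o = \frac{9 \frac{1}{-2 + \left(2 - 2\right)}}{3} = \frac{9 \frac{1}{-2 + 0}}{3} = \frac{9 \frac{1}{-2}}{3} = \frac{9 \left(- \frac{1}{2}\right)}{3} = \frac{1}{3} \left(- \frac{9}{2}\right) = - \frac{3}{2} \approx -1.5$)
$\left(o + \left(-3 + 5\right)^{2} \cdot 3\right) \left(3335 - 4525\right) = \left(- \frac{3}{2} + \left(-3 + 5\right)^{2} \cdot 3\right) \left(3335 - 4525\right) = \left(- \frac{3}{2} + 2^{2} \cdot 3\right) \left(-1190\right) = \left(- \frac{3}{2} + 4 \cdot 3\right) \left(-1190\right) = \left(- \frac{3}{2} + 12\right) \left(-1190\right) = \frac{21}{2} \left(-1190\right) = -12495$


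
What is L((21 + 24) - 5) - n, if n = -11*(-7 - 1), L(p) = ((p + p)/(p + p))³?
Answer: -87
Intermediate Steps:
L(p) = 1 (L(p) = ((2*p)/((2*p)))³ = ((2*p)*(1/(2*p)))³ = 1³ = 1)
n = 88 (n = -11*(-8) = 88)
L((21 + 24) - 5) - n = 1 - 1*88 = 1 - 88 = -87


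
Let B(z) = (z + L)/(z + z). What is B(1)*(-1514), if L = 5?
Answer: -4542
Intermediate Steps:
B(z) = (5 + z)/(2*z) (B(z) = (z + 5)/(z + z) = (5 + z)/((2*z)) = (5 + z)*(1/(2*z)) = (5 + z)/(2*z))
B(1)*(-1514) = ((1/2)*(5 + 1)/1)*(-1514) = ((1/2)*1*6)*(-1514) = 3*(-1514) = -4542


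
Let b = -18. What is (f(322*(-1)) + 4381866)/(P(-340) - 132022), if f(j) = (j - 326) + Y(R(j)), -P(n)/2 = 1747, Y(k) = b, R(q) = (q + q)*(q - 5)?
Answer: -365100/11293 ≈ -32.330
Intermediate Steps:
R(q) = 2*q*(-5 + q) (R(q) = (2*q)*(-5 + q) = 2*q*(-5 + q))
Y(k) = -18
P(n) = -3494 (P(n) = -2*1747 = -3494)
f(j) = -344 + j (f(j) = (j - 326) - 18 = (-326 + j) - 18 = -344 + j)
(f(322*(-1)) + 4381866)/(P(-340) - 132022) = ((-344 + 322*(-1)) + 4381866)/(-3494 - 132022) = ((-344 - 322) + 4381866)/(-135516) = (-666 + 4381866)*(-1/135516) = 4381200*(-1/135516) = -365100/11293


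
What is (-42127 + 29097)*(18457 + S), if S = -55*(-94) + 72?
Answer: -308797970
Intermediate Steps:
S = 5242 (S = 5170 + 72 = 5242)
(-42127 + 29097)*(18457 + S) = (-42127 + 29097)*(18457 + 5242) = -13030*23699 = -308797970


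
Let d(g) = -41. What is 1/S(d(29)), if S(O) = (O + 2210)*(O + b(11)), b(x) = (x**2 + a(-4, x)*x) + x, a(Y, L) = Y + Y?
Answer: 1/6507 ≈ 0.00015368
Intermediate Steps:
a(Y, L) = 2*Y
b(x) = x**2 - 7*x (b(x) = (x**2 + (2*(-4))*x) + x = (x**2 - 8*x) + x = x**2 - 7*x)
S(O) = (44 + O)*(2210 + O) (S(O) = (O + 2210)*(O + 11*(-7 + 11)) = (2210 + O)*(O + 11*4) = (2210 + O)*(O + 44) = (2210 + O)*(44 + O) = (44 + O)*(2210 + O))
1/S(d(29)) = 1/(97240 + (-41)**2 + 2254*(-41)) = 1/(97240 + 1681 - 92414) = 1/6507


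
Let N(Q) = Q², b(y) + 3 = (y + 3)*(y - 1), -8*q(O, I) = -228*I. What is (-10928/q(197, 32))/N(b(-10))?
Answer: -683/312132 ≈ -0.0021882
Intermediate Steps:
q(O, I) = 57*I/2 (q(O, I) = -(-57)*I/2 = 57*I/2)
b(y) = -3 + (-1 + y)*(3 + y) (b(y) = -3 + (y + 3)*(y - 1) = -3 + (3 + y)*(-1 + y) = -3 + (-1 + y)*(3 + y))
(-10928/q(197, 32))/N(b(-10)) = (-10928/((57/2)*32))/((-6 + (-10)² + 2*(-10))²) = (-10928/912)/((-6 + 100 - 20)²) = (-10928*1/912)/(74²) = -683/57/5476 = -683/57*1/5476 = -683/312132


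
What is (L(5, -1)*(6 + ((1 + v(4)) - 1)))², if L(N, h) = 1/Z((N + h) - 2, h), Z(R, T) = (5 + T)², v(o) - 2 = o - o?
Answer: ¼ ≈ 0.25000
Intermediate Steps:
v(o) = 2 (v(o) = 2 + (o - o) = 2 + 0 = 2)
L(N, h) = (5 + h)⁻² (L(N, h) = 1/((5 + h)²) = (5 + h)⁻²)
(L(5, -1)*(6 + ((1 + v(4)) - 1)))² = ((6 + ((1 + 2) - 1))/(5 - 1)²)² = ((6 + (3 - 1))/4²)² = ((6 + 2)/16)² = ((1/16)*8)² = (½)² = ¼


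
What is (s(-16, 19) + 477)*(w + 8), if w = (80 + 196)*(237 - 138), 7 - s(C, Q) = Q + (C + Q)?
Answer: 12627384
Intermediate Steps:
s(C, Q) = 7 - C - 2*Q (s(C, Q) = 7 - (Q + (C + Q)) = 7 - (C + 2*Q) = 7 + (-C - 2*Q) = 7 - C - 2*Q)
w = 27324 (w = 276*99 = 27324)
(s(-16, 19) + 477)*(w + 8) = ((7 - 1*(-16) - 2*19) + 477)*(27324 + 8) = ((7 + 16 - 38) + 477)*27332 = (-15 + 477)*27332 = 462*27332 = 12627384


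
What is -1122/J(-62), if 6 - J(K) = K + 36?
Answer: -561/16 ≈ -35.063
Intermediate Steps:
J(K) = -30 - K (J(K) = 6 - (K + 36) = 6 - (36 + K) = 6 + (-36 - K) = -30 - K)
-1122/J(-62) = -1122/(-30 - 1*(-62)) = -1122/(-30 + 62) = -1122/32 = -1122*1/32 = -561/16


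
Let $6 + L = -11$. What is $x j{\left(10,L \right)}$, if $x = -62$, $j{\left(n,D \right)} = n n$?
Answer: $-6200$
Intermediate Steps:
$L = -17$ ($L = -6 - 11 = -17$)
$j{\left(n,D \right)} = n^{2}$
$x j{\left(10,L \right)} = - 62 \cdot 10^{2} = \left(-62\right) 100 = -6200$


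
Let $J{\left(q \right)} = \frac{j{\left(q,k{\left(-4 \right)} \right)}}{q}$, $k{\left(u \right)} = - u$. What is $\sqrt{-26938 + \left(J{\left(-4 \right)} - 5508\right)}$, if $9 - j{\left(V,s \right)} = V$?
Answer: $\frac{i \sqrt{129797}}{2} \approx 180.14 i$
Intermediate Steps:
$j{\left(V,s \right)} = 9 - V$
$J{\left(q \right)} = \frac{9 - q}{q}$
$\sqrt{-26938 + \left(J{\left(-4 \right)} - 5508\right)} = \sqrt{-26938 - \left(5508 - \frac{9 - -4}{-4}\right)} = \sqrt{-26938 - \left(5508 + \frac{9 + 4}{4}\right)} = \sqrt{-26938 - \frac{22045}{4}} = \sqrt{- \frac{129797}{4}} = \frac{i \sqrt{129797}}{2}$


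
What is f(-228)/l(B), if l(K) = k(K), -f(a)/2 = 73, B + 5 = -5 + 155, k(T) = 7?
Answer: -146/7 ≈ -20.857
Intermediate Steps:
B = 145 (B = -5 + (-5 + 155) = -5 + 150 = 145)
f(a) = -146 (f(a) = -2*73 = -146)
l(K) = 7
f(-228)/l(B) = -146/7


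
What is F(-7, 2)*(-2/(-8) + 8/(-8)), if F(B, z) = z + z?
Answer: -3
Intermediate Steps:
F(B, z) = 2*z
F(-7, 2)*(-2/(-8) + 8/(-8)) = (2*2)*(-2/(-8) + 8/(-8)) = 4*(-2*(-⅛) + 8*(-⅛)) = 4*(¼ - 1) = 4*(-¾) = -3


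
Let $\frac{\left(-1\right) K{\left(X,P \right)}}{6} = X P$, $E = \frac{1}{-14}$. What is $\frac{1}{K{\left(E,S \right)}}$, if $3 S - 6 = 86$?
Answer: $\frac{7}{92} \approx 0.076087$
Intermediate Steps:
$S = \frac{92}{3}$ ($S = 2 + \frac{1}{3} \cdot 86 = 2 + \frac{86}{3} = \frac{92}{3} \approx 30.667$)
$E = - \frac{1}{14} \approx -0.071429$
$K{\left(X,P \right)} = - 6 P X$ ($K{\left(X,P \right)} = - 6 X P = - 6 P X$)
$\frac{1}{K{\left(E,S \right)}} = \frac{1}{\left(-6\right) \frac{92}{3} \left(- \frac{1}{14}\right)} = \frac{1}{\frac{92}{7}} = \frac{7}{92}$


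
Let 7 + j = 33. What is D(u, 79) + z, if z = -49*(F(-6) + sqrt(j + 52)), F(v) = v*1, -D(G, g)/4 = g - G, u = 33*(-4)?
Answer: -550 - 49*sqrt(78) ≈ -982.76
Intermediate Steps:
j = 26 (j = -7 + 33 = 26)
u = -132
D(G, g) = -4*g + 4*G (D(G, g) = -4*(g - G) = -4*g + 4*G)
F(v) = v
z = 294 - 49*sqrt(78) (z = -49*(-6 + sqrt(26 + 52)) = -49*(-6 + sqrt(78)) = 294 - 49*sqrt(78) ≈ -138.76)
D(u, 79) + z = (-4*79 + 4*(-132)) + (294 - 49*sqrt(78)) = (-316 - 528) + (294 - 49*sqrt(78)) = -844 + (294 - 49*sqrt(78)) = -550 - 49*sqrt(78)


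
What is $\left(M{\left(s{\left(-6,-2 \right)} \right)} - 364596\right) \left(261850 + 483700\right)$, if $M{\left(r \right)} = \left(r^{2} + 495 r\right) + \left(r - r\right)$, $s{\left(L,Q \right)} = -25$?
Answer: $-280584760300$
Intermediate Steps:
$M{\left(r \right)} = r^{2} + 495 r$ ($M{\left(r \right)} = \left(r^{2} + 495 r\right) + 0 = r^{2} + 495 r$)
$\left(M{\left(s{\left(-6,-2 \right)} \right)} - 364596\right) \left(261850 + 483700\right) = \left(- 25 \left(495 - 25\right) - 364596\right) \left(261850 + 483700\right) = \left(\left(-25\right) 470 - 364596\right) 745550 = \left(-11750 - 364596\right) 745550 = \left(-376346\right) 745550 = -280584760300$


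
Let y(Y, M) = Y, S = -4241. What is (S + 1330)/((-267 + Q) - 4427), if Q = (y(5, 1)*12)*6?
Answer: 2911/4334 ≈ 0.67167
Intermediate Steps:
Q = 360 (Q = (5*12)*6 = 60*6 = 360)
(S + 1330)/((-267 + Q) - 4427) = (-4241 + 1330)/((-267 + 360) - 4427) = -2911/(93 - 4427) = -2911/(-4334) = -2911*(-1/4334) = 2911/4334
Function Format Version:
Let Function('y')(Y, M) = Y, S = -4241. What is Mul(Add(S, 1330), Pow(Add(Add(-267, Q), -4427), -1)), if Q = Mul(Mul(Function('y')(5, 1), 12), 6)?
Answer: Rational(2911, 4334) ≈ 0.67167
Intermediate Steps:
Q = 360 (Q = Mul(Mul(5, 12), 6) = Mul(60, 6) = 360)
Mul(Add(S, 1330), Pow(Add(Add(-267, Q), -4427), -1)) = Mul(Add(-4241, 1330), Pow(Add(Add(-267, 360), -4427), -1)) = Mul(-2911, Pow(Add(93, -4427), -1)) = Mul(-2911, Pow(-4334, -1)) = Mul(-2911, Rational(-1, 4334)) = Rational(2911, 4334)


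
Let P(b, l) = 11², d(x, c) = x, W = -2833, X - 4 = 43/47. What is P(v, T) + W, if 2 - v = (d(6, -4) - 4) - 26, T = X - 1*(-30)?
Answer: -2712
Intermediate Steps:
X = 231/47 (X = 4 + 43/47 = 231/47 ≈ 4.9149)
T = 1641/47 (T = 231/47 - 1*(-30) = 231/47 + 30 = 1641/47 ≈ 34.915)
v = 26 (v = 2 - ((6 - 4) - 26) = 2 - (2 - 26) = 2 - 1*(-24) = 2 + 24 = 26)
P(b, l) = 121
P(v, T) + W = 121 - 2833 = -2712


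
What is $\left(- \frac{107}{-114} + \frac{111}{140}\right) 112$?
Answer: $\frac{55268}{285} \approx 193.92$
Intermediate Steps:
$\left(- \frac{107}{-114} + \frac{111}{140}\right) 112 = \left(\left(-107\right) \left(- \frac{1}{114}\right) + 111 \cdot \frac{1}{140}\right) 112 = \left(\frac{107}{114} + \frac{111}{140}\right) 112 = \frac{13817}{7980} \cdot 112 = \frac{55268}{285}$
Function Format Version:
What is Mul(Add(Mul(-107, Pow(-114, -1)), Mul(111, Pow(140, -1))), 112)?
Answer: Rational(55268, 285) ≈ 193.92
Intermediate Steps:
Mul(Add(Mul(-107, Pow(-114, -1)), Mul(111, Pow(140, -1))), 112) = Mul(Add(Mul(-107, Rational(-1, 114)), Mul(111, Rational(1, 140))), 112) = Mul(Add(Rational(107, 114), Rational(111, 140)), 112) = Mul(Rational(13817, 7980), 112) = Rational(55268, 285)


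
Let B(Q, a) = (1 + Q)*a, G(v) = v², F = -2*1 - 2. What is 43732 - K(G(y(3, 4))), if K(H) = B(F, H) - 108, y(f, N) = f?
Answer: 43867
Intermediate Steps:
F = -4 (F = -2 - 2 = -4)
B(Q, a) = a*(1 + Q)
K(H) = -108 - 3*H (K(H) = H*(1 - 4) - 108 = H*(-3) - 108 = -3*H - 108 = -108 - 3*H)
43732 - K(G(y(3, 4))) = 43732 - (-108 - 3*3²) = 43732 - (-108 - 3*9) = 43732 - (-108 - 27) = 43732 - 1*(-135) = 43732 + 135 = 43867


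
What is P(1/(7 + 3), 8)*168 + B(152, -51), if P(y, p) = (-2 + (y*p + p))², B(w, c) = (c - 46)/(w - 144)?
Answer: 1551239/200 ≈ 7756.2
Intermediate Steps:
B(w, c) = (-46 + c)/(-144 + w)
P(y, p) = (-2 + p + p*y)² (P(y, p) = (-2 + (p*y + p))² = (-2 + (p + p*y))² = (-2 + p + p*y)²)
P(1/(7 + 3), 8)*168 + B(152, -51) = (-2 + 8 + 8/(7 + 3))²*168 + (-46 - 51)/(-144 + 152) = (-2 + 8 + 8/10)²*168 - 97/8 = (-2 + 8 + 8*(⅒))²*168 + (⅛)*(-97) = (-2 + 8 + ⅘)²*168 - 97/8 = (34/5)²*168 - 97/8 = (1156/25)*168 - 97/8 = 194208/25 - 97/8 = 1551239/200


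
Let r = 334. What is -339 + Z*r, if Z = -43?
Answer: -14701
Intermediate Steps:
-339 + Z*r = -339 - 43*334 = -339 - 14362 = -14701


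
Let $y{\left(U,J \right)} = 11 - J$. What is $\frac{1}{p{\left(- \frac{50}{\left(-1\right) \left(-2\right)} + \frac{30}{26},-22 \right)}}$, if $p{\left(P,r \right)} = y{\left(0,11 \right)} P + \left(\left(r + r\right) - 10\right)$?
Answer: $- \frac{1}{54} \approx -0.018519$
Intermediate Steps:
$p{\left(P,r \right)} = -10 + 2 r$ ($p{\left(P,r \right)} = \left(11 - 11\right) P + \left(\left(r + r\right) - 10\right) = \left(11 - 11\right) P + \left(2 r - 10\right) = 0 P + \left(-10 + 2 r\right) = 0 + \left(-10 + 2 r\right) = -10 + 2 r$)
$\frac{1}{p{\left(- \frac{50}{\left(-1\right) \left(-2\right)} + \frac{30}{26},-22 \right)}} = \frac{1}{-10 + 2 \left(-22\right)} = \frac{1}{-10 - 44} = \frac{1}{-54} = - \frac{1}{54}$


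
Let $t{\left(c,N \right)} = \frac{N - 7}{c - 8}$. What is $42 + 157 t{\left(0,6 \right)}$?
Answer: $\frac{493}{8} \approx 61.625$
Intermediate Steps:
$t{\left(c,N \right)} = \frac{-7 + N}{-8 + c}$
$42 + 157 t{\left(0,6 \right)} = 42 + 157 \frac{-7 + 6}{-8 + 0} = 42 + 157 \frac{1}{-8} \left(-1\right) = 42 + 157 \left(\left(- \frac{1}{8}\right) \left(-1\right)\right) = 42 + 157 \cdot \frac{1}{8} = 42 + \frac{157}{8} = \frac{493}{8}$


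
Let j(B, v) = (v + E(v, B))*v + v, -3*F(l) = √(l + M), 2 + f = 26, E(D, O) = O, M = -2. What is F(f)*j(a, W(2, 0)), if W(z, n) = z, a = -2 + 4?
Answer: -10*√22/3 ≈ -15.635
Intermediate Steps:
f = 24 (f = -2 + 26 = 24)
a = 2
F(l) = -√(-2 + l)/3 (F(l) = -√(l - 2)/3 = -√(-2 + l)/3)
j(B, v) = v + v*(B + v) (j(B, v) = (v + B)*v + v = (B + v)*v + v = v*(B + v) + v = v + v*(B + v))
F(f)*j(a, W(2, 0)) = (-√(-2 + 24)/3)*(2*(1 + 2 + 2)) = (-√22/3)*(2*5) = -√22/3*10 = -10*√22/3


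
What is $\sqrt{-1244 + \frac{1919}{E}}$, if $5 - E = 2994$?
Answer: $\frac{i \sqrt{226934335}}{427} \approx 35.279 i$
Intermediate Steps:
$E = -2989$ ($E = 5 - 2994 = -2989$)
$\sqrt{-1244 + \frac{1919}{E}} = \sqrt{-1244 + \frac{1919}{-2989}} = \sqrt{-1244 + 1919 \left(- \frac{1}{2989}\right)} = \sqrt{-1244 - \frac{1919}{2989}} = \sqrt{- \frac{3720235}{2989}} = \frac{i \sqrt{226934335}}{427}$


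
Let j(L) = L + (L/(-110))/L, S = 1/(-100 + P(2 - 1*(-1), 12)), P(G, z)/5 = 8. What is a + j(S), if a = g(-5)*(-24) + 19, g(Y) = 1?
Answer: -3317/660 ≈ -5.0258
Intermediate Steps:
P(G, z) = 40 (P(G, z) = 5*8 = 40)
S = -1/60 (S = 1/(-100 + 40) = 1/(-60) = -1/60 ≈ -0.016667)
j(L) = -1/110 + L (j(L) = L + (L*(-1/110))/L = L + (-L/110)/L = L - 1/110 = -1/110 + L)
a = -5 (a = 1*(-24) + 19 = -24 + 19 = -5)
a + j(S) = -5 + (-1/110 - 1/60) = -5 - 17/660 = -3317/660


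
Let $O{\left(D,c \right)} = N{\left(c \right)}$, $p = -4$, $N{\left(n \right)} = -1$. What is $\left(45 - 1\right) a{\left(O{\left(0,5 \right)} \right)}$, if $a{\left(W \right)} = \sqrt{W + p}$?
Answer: $44 i \sqrt{5} \approx 98.387 i$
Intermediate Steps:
$O{\left(D,c \right)} = -1$
$a{\left(W \right)} = \sqrt{-4 + W}$ ($a{\left(W \right)} = \sqrt{W - 4} = \sqrt{-4 + W}$)
$\left(45 - 1\right) a{\left(O{\left(0,5 \right)} \right)} = \left(45 - 1\right) \sqrt{-4 - 1} = 44 \sqrt{-5} = 44 i \sqrt{5}$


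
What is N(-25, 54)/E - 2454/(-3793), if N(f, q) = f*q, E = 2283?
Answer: 160644/2886473 ≈ 0.055654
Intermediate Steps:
N(-25, 54)/E - 2454/(-3793) = -25*54/2283 - 2454/(-3793) = -1350*1/2283 - 2454*(-1/3793) = -450/761 + 2454/3793 = 160644/2886473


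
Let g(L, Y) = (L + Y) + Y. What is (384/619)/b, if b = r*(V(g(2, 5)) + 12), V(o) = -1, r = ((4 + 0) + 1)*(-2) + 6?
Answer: -96/6809 ≈ -0.014099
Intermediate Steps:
g(L, Y) = L + 2*Y
r = -4 (r = (4 + 1)*(-2) + 6 = 5*(-2) + 6 = -10 + 6 = -4)
b = -44 (b = -4*(-1 + 12) = -4*11 = -44)
(384/619)/b = (384/619)/(-44) = (384*(1/619))*(-1/44) = (384/619)*(-1/44) = -96/6809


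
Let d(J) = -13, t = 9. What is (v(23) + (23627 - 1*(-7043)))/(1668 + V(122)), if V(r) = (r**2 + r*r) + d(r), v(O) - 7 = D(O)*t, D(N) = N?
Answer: 4412/4489 ≈ 0.98285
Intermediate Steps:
v(O) = 7 + 9*O (v(O) = 7 + O*9 = 7 + 9*O)
V(r) = -13 + 2*r**2 (V(r) = (r**2 + r*r) - 13 = (r**2 + r**2) - 13 = 2*r**2 - 13 = -13 + 2*r**2)
(v(23) + (23627 - 1*(-7043)))/(1668 + V(122)) = ((7 + 9*23) + (23627 - 1*(-7043)))/(1668 + (-13 + 2*122**2)) = ((7 + 207) + (23627 + 7043))/(1668 + (-13 + 2*14884)) = (214 + 30670)/(1668 + (-13 + 29768)) = 30884/(1668 + 29755) = 30884/31423 = 30884*(1/31423) = 4412/4489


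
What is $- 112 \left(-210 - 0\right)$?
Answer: $23520$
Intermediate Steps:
$- 112 \left(-210 - 0\right) = - 112 \left(-210 + 0\right) = \left(-112\right) \left(-210\right) = 23520$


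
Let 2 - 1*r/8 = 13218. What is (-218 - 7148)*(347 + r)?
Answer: 776236446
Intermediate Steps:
r = -105728 (r = 16 - 8*13218 = 16 - 105744 = -105728)
(-218 - 7148)*(347 + r) = (-218 - 7148)*(347 - 105728) = -7366*(-105381) = 776236446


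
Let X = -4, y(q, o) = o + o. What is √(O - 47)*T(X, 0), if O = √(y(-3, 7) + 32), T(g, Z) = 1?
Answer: √(-47 + √46) ≈ 6.3417*I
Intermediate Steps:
y(q, o) = 2*o
O = √46 (O = √(2*7 + 32) = √(14 + 32) = √46 ≈ 6.7823)
√(O - 47)*T(X, 0) = √(√46 - 47)*1 = √(-47 + √46)*1 = √(-47 + √46)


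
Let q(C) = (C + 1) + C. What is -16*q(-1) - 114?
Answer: -98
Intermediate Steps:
q(C) = 1 + 2*C (q(C) = (1 + C) + C = 1 + 2*C)
-16*q(-1) - 114 = -16*(1 + 2*(-1)) - 114 = -16*(1 - 2) - 114 = -16*(-1) - 114 = 16 - 114 = -98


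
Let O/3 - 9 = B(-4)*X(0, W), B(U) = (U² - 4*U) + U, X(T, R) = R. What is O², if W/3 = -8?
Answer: 3956121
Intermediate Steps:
W = -24 (W = 3*(-8) = -24)
B(U) = U² - 3*U
O = -1989 (O = 27 + 3*(-4*(-3 - 4)*(-24)) = 27 + 3*(-4*(-7)*(-24)) = 27 + 3*(28*(-24)) = 27 + 3*(-672) = 27 - 2016 = -1989)
O² = (-1989)² = 3956121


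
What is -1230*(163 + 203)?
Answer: -450180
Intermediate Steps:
-1230*(163 + 203) = -1230*366 = -450180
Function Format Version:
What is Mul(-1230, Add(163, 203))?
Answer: -450180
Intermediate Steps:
Mul(-1230, Add(163, 203)) = Mul(-1230, 366) = -450180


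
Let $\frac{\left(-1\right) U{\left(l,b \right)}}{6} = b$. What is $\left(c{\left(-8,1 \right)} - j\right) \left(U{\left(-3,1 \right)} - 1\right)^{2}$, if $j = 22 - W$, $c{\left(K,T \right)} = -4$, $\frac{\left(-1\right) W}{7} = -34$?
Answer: $10388$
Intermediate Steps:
$W = 238$ ($W = \left(-7\right) \left(-34\right) = 238$)
$U{\left(l,b \right)} = - 6 b$
$j = -216$ ($j = 22 - 238 = -216$)
$\left(c{\left(-8,1 \right)} - j\right) \left(U{\left(-3,1 \right)} - 1\right)^{2} = \left(-4 - -216\right) \left(\left(-6\right) 1 - 1\right)^{2} = \left(-4 + 216\right) \left(-6 - 1\right)^{2} = 212 \left(-7\right)^{2} = 212 \cdot 49 = 10388$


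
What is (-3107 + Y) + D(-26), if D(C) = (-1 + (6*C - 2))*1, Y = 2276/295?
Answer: -961194/295 ≈ -3258.3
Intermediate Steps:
Y = 2276/295 (Y = 2276*(1/295) = 2276/295 ≈ 7.7153)
D(C) = -3 + 6*C (D(C) = (-1 + (-2 + 6*C))*1 = (-3 + 6*C)*1 = -3 + 6*C)
(-3107 + Y) + D(-26) = (-3107 + 2276/295) + (-3 + 6*(-26)) = -914289/295 + (-3 - 156) = -914289/295 - 159 = -961194/295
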